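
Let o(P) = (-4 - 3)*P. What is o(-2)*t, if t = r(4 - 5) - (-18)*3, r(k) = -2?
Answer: 728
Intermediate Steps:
o(P) = -7*P
t = 52 (t = -2 - (-18)*3 = -2 - 1*(-54) = -2 + 54 = 52)
o(-2)*t = -7*(-2)*52 = 14*52 = 728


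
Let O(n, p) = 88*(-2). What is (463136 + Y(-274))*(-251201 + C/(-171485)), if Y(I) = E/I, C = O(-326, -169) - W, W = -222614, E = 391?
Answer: -5466476801369684779/46986890 ≈ -1.1634e+11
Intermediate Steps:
O(n, p) = -176
C = 222438 (C = -176 - 1*(-222614) = -176 + 222614 = 222438)
Y(I) = 391/I
(463136 + Y(-274))*(-251201 + C/(-171485)) = (463136 + 391/(-274))*(-251201 + 222438/(-171485)) = (463136 + 391*(-1/274))*(-251201 + 222438*(-1/171485)) = (463136 - 391/274)*(-251201 - 222438/171485) = (126898873/274)*(-43077425923/171485) = -5466476801369684779/46986890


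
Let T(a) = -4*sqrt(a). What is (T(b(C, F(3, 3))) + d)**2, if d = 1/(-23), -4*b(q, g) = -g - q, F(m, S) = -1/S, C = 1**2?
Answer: 4235/1587 + 4*sqrt(6)/69 ≈ 2.8106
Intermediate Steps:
C = 1
b(q, g) = g/4 + q/4 (b(q, g) = -(-g - q)/4 = g/4 + q/4)
d = -1/23 ≈ -0.043478
(T(b(C, F(3, 3))) + d)**2 = (-4*sqrt((-1/3)/4 + (1/4)*1) - 1/23)**2 = (-4*sqrt((-1*1/3)/4 + 1/4) - 1/23)**2 = (-4*sqrt((1/4)*(-1/3) + 1/4) - 1/23)**2 = (-4*sqrt(-1/12 + 1/4) - 1/23)**2 = (-2*sqrt(6)/3 - 1/23)**2 = (-1/23 - 2*sqrt(6)/3)**2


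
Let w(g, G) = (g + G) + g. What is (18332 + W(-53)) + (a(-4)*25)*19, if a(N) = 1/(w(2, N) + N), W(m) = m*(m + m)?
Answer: 95325/4 ≈ 23831.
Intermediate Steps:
W(m) = 2*m² (W(m) = m*(2*m) = 2*m²)
w(g, G) = G + 2*g (w(g, G) = (G + g) + g = G + 2*g)
a(N) = 1/(4 + 2*N) (a(N) = 1/((N + 2*2) + N) = 1/((N + 4) + N) = 1/((4 + N) + N) = 1/(4 + 2*N))
(18332 + W(-53)) + (a(-4)*25)*19 = (18332 + 2*(-53)²) + ((1/(2*(2 - 4)))*25)*19 = (18332 + 2*2809) + (((½)/(-2))*25)*19 = (18332 + 5618) + (((½)*(-½))*25)*19 = 23950 - ¼*25*19 = 23950 - 25/4*19 = 23950 - 475/4 = 95325/4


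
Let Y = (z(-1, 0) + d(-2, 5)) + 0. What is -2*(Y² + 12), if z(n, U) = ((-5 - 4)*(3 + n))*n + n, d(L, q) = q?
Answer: -992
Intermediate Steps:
z(n, U) = n + n*(-27 - 9*n) (z(n, U) = (-9*(3 + n))*n + n = (-27 - 9*n)*n + n = n*(-27 - 9*n) + n = n + n*(-27 - 9*n))
Y = 22 (Y = (-1*(-1)*(26 + 9*(-1)) + 5) + 0 = (-1*(-1)*(26 - 9) + 5) + 0 = (-1*(-1)*17 + 5) + 0 = (17 + 5) + 0 = 22 + 0 = 22)
-2*(Y² + 12) = -2*(22² + 12) = -2*(484 + 12) = -2*496 = -992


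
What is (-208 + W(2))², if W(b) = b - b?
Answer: 43264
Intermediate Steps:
W(b) = 0
(-208 + W(2))² = (-208 + 0)² = (-208)² = 43264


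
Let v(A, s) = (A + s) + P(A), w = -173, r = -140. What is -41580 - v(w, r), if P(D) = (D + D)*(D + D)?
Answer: -160983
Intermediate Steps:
P(D) = 4*D**2 (P(D) = (2*D)*(2*D) = 4*D**2)
v(A, s) = A + s + 4*A**2 (v(A, s) = (A + s) + 4*A**2 = A + s + 4*A**2)
-41580 - v(w, r) = -41580 - (-173 - 140 + 4*(-173)**2) = -41580 - (-173 - 140 + 4*29929) = -41580 - (-173 - 140 + 119716) = -41580 - 1*119403 = -41580 - 119403 = -160983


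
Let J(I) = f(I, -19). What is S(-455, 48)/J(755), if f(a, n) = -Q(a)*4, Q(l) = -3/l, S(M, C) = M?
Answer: -343525/12 ≈ -28627.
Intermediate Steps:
f(a, n) = 12/a (f(a, n) = -(-3/a)*4 = -(-12)/a = 12/a)
J(I) = 12/I
S(-455, 48)/J(755) = -455/(12/755) = -455/(12*(1/755)) = -455/12/755 = -455*755/12 = -343525/12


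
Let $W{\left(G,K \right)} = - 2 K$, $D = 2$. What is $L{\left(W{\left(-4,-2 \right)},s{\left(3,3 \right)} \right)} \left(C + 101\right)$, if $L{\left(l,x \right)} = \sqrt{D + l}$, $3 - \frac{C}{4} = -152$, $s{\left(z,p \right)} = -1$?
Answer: $721 \sqrt{6} \approx 1766.1$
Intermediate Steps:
$C = 620$ ($C = 12 - -608 = 12 + 608 = 620$)
$L{\left(l,x \right)} = \sqrt{2 + l}$
$L{\left(W{\left(-4,-2 \right)},s{\left(3,3 \right)} \right)} \left(C + 101\right) = \sqrt{2 - -4} \left(620 + 101\right) = \sqrt{2 + 4} \cdot 721 = \sqrt{6} \cdot 721 = 721 \sqrt{6}$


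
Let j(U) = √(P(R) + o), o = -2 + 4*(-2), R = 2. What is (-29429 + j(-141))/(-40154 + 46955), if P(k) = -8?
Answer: -29429/6801 + I*√2/2267 ≈ -4.3272 + 0.00062383*I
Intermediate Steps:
o = -10 (o = -2 - 8 = -10)
j(U) = 3*I*√2 (j(U) = √(-8 - 10) = √(-18) = 3*I*√2)
(-29429 + j(-141))/(-40154 + 46955) = (-29429 + 3*I*√2)/(-40154 + 46955) = (-29429 + 3*I*√2)/6801 = (-29429 + 3*I*√2)*(1/6801) = -29429/6801 + I*√2/2267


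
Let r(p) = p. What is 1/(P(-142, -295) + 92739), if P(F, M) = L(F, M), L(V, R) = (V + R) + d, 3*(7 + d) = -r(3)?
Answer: 1/92294 ≈ 1.0835e-5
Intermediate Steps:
d = -8 (d = -7 + (-1*3)/3 = -7 + (⅓)*(-3) = -7 - 1 = -8)
L(V, R) = -8 + R + V (L(V, R) = (V + R) - 8 = (R + V) - 8 = -8 + R + V)
P(F, M) = -8 + F + M (P(F, M) = -8 + M + F = -8 + F + M)
1/(P(-142, -295) + 92739) = 1/((-8 - 142 - 295) + 92739) = 1/(-445 + 92739) = 1/92294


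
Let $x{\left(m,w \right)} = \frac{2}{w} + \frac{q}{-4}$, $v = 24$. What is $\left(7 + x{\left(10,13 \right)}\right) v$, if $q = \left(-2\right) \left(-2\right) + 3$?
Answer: $\frac{1686}{13} \approx 129.69$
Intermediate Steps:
$q = 7$ ($q = 4 + 3 = 7$)
$x{\left(m,w \right)} = - \frac{7}{4} + \frac{2}{w}$ ($x{\left(m,w \right)} = \frac{2}{w} + \frac{7}{-4} = \frac{2}{w} + 7 \left(- \frac{1}{4}\right) = \frac{2}{w} - \frac{7}{4} = - \frac{7}{4} + \frac{2}{w}$)
$\left(7 + x{\left(10,13 \right)}\right) v = \left(7 - \left(\frac{7}{4} - \frac{2}{13}\right)\right) 24 = \left(7 + \left(- \frac{7}{4} + 2 \cdot \frac{1}{13}\right)\right) 24 = \left(7 + \left(- \frac{7}{4} + \frac{2}{13}\right)\right) 24 = \left(7 - \frac{83}{52}\right) 24 = \frac{281}{52} \cdot 24 = \frac{1686}{13}$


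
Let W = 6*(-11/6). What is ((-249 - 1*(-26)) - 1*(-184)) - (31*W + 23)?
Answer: 279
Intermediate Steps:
W = -11 (W = 6*(-11*⅙) = 6*(-11/6) = -11)
((-249 - 1*(-26)) - 1*(-184)) - (31*W + 23) = ((-249 - 1*(-26)) - 1*(-184)) - (31*(-11) + 23) = ((-249 + 26) + 184) - (-341 + 23) = (-223 + 184) - 1*(-318) = -39 + 318 = 279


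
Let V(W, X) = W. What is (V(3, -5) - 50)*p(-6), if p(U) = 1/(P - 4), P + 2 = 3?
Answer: 47/3 ≈ 15.667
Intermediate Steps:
P = 1 (P = -2 + 3 = 1)
p(U) = -1/3 (p(U) = 1/(1 - 4) = 1/(-3) = -1/3)
(V(3, -5) - 50)*p(-6) = (3 - 50)*(-1/3) = -47*(-1/3) = 47/3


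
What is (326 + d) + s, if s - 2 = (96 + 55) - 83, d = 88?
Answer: 484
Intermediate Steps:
s = 70 (s = 2 + ((96 + 55) - 83) = 2 + (151 - 83) = 2 + 68 = 70)
(326 + d) + s = (326 + 88) + 70 = 414 + 70 = 484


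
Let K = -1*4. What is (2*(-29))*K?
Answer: 232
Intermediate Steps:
K = -4
(2*(-29))*K = (2*(-29))*(-4) = -58*(-4) = 232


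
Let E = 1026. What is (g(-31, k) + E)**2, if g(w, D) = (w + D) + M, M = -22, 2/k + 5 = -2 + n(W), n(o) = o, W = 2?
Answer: 23648769/25 ≈ 9.4595e+5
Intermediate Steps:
k = -2/5 (k = 2/(-5 + (-2 + 2)) = 2/(-5 + 0) = 2/(-5) = 2*(-1/5) = -2/5 ≈ -0.40000)
g(w, D) = -22 + D + w (g(w, D) = (w + D) - 22 = (D + w) - 22 = -22 + D + w)
(g(-31, k) + E)**2 = ((-22 - 2/5 - 31) + 1026)**2 = (-267/5 + 1026)**2 = (4863/5)**2 = 23648769/25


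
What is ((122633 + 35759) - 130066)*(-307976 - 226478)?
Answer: -15138944004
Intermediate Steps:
((122633 + 35759) - 130066)*(-307976 - 226478) = (158392 - 130066)*(-534454) = 28326*(-534454) = -15138944004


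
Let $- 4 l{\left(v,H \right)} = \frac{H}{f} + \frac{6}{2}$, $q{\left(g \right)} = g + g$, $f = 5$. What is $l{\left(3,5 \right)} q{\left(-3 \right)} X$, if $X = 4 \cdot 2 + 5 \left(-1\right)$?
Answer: $18$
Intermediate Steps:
$q{\left(g \right)} = 2 g$
$l{\left(v,H \right)} = - \frac{3}{4} - \frac{H}{20}$ ($l{\left(v,H \right)} = - \frac{\frac{H}{5} + \frac{6}{2}}{4} = - \frac{H \frac{1}{5} + 6 \cdot \frac{1}{2}}{4} = - \frac{\frac{H}{5} + 3}{4} = - \frac{3 + \frac{H}{5}}{4} = - \frac{3}{4} - \frac{H}{20}$)
$X = 3$ ($X = 8 - 5 = 3$)
$l{\left(3,5 \right)} q{\left(-3 \right)} X = \left(- \frac{3}{4} - \frac{1}{4}\right) 2 \left(-3\right) 3 = \left(- \frac{3}{4} - \frac{1}{4}\right) \left(-6\right) 3 = \left(-1\right) \left(-6\right) 3 = 6 \cdot 3 = 18$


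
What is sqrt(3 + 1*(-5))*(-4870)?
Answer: -4870*I*sqrt(2) ≈ -6887.2*I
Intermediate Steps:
sqrt(3 + 1*(-5))*(-4870) = sqrt(3 - 5)*(-4870) = sqrt(-2)*(-4870) = (I*sqrt(2))*(-4870) = -4870*I*sqrt(2)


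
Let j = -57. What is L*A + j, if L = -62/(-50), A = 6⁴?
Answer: 38751/25 ≈ 1550.0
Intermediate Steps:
A = 1296
L = 31/25 (L = -62*(-1/50) = 31/25 ≈ 1.2400)
L*A + j = (31/25)*1296 - 57 = 40176/25 - 57 = 38751/25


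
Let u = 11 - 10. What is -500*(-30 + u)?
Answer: 14500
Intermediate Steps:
u = 1
-500*(-30 + u) = -500*(-30 + 1) = -500*(-29) = -20*(-725) = 14500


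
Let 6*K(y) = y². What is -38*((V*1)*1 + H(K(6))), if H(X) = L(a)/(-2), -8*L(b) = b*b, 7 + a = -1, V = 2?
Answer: -228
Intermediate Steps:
a = -8 (a = -7 - 1 = -8)
K(y) = y²/6
L(b) = -b²/8 (L(b) = -b*b/8 = -b²/8)
H(X) = 4 (H(X) = -⅛*(-8)²/(-2) = -⅛*64*(-½) = -8*(-½) = 4)
-38*((V*1)*1 + H(K(6))) = -38*((2*1)*1 + 4) = -38*(2*1 + 4) = -38*(2 + 4) = -38*6 = -228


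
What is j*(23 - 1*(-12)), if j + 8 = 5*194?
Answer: 33670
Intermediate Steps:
j = 962 (j = -8 + 5*194 = -8 + 970 = 962)
j*(23 - 1*(-12)) = 962*(23 - 1*(-12)) = 962*(23 + 12) = 962*35 = 33670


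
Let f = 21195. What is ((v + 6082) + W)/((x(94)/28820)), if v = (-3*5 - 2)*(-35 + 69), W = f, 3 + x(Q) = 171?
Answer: 192366295/42 ≈ 4.5802e+6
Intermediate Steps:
x(Q) = 168 (x(Q) = -3 + 171 = 168)
W = 21195
v = -578 (v = (-15 - 2)*34 = -17*34 = -578)
((v + 6082) + W)/((x(94)/28820)) = ((-578 + 6082) + 21195)/((168/28820)) = (5504 + 21195)/((168*(1/28820))) = 26699/(42/7205) = 26699*(7205/42) = 192366295/42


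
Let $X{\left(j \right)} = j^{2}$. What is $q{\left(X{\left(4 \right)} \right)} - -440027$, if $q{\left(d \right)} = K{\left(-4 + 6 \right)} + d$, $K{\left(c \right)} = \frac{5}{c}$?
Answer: $\frac{880091}{2} \approx 4.4005 \cdot 10^{5}$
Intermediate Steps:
$q{\left(d \right)} = \frac{5}{2} + d$ ($q{\left(d \right)} = \frac{5}{-4 + 6} + d = \frac{5}{2} + d$)
$q{\left(X{\left(4 \right)} \right)} - -440027 = \left(\frac{5}{2} + 4^{2}\right) - -440027 = \left(\frac{5}{2} + 16\right) + 440027 = \frac{37}{2} + 440027 = \frac{880091}{2}$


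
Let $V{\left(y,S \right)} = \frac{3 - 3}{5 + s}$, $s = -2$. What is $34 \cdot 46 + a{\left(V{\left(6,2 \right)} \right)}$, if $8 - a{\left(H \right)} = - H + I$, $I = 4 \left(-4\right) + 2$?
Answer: $1586$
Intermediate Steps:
$I = -14$ ($I = -16 + 2 = -14$)
$V{\left(y,S \right)} = 0$ ($V{\left(y,S \right)} = \frac{3 - 3}{5 - 2} = \frac{0}{3} = 0 \cdot \frac{1}{3} = 0$)
$a{\left(H \right)} = 22 + H$ ($a{\left(H \right)} = 8 - \left(- H - 14\right) = 8 - \left(-14 - H\right) = 8 + \left(14 + H\right) = 22 + H$)
$34 \cdot 46 + a{\left(V{\left(6,2 \right)} \right)} = 34 \cdot 46 + \left(22 + 0\right) = 1564 + 22 = 1586$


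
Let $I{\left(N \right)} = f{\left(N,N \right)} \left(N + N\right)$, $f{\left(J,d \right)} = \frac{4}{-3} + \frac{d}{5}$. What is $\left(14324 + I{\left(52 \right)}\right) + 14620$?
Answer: $\frac{448304}{15} \approx 29887.0$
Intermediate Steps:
$f{\left(J,d \right)} = - \frac{4}{3} + \frac{d}{5}$ ($f{\left(J,d \right)} = 4 \left(- \frac{1}{3}\right) + d \frac{1}{5} = - \frac{4}{3} + \frac{d}{5}$)
$I{\left(N \right)} = 2 N \left(- \frac{4}{3} + \frac{N}{5}\right)$ ($I{\left(N \right)} = \left(- \frac{4}{3} + \frac{N}{5}\right) \left(N + N\right) = \left(- \frac{4}{3} + \frac{N}{5}\right) 2 N = 2 N \left(- \frac{4}{3} + \frac{N}{5}\right)$)
$\left(14324 + I{\left(52 \right)}\right) + 14620 = \left(14324 + \frac{2}{15} \cdot 52 \left(-20 + 3 \cdot 52\right)\right) + 14620 = \left(14324 + \frac{2}{15} \cdot 52 \left(-20 + 156\right)\right) + 14620 = \left(14324 + \frac{2}{15} \cdot 52 \cdot 136\right) + 14620 = \left(14324 + \frac{14144}{15}\right) + 14620 = \frac{229004}{15} + 14620 = \frac{448304}{15}$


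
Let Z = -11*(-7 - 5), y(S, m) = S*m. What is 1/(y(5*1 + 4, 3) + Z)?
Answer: 1/159 ≈ 0.0062893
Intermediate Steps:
Z = 132 (Z = -11*(-12) = 132)
1/(y(5*1 + 4, 3) + Z) = 1/((5*1 + 4)*3 + 132) = 1/((5 + 4)*3 + 132) = 1/(9*3 + 132) = 1/(27 + 132) = 1/159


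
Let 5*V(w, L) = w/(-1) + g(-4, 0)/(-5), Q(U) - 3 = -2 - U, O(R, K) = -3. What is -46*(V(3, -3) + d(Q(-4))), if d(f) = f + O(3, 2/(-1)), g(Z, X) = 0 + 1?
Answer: -1564/25 ≈ -62.560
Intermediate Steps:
Q(U) = 1 - U (Q(U) = 3 + (-2 - U) = 1 - U)
g(Z, X) = 1
d(f) = -3 + f (d(f) = f - 3 = -3 + f)
V(w, L) = -1/25 - w/5 (V(w, L) = (w/(-1) + 1/(-5))/5 = (w*(-1) + 1*(-⅕))/5 = (-w - ⅕)/5 = (-⅕ - w)/5 = -1/25 - w/5)
-46*(V(3, -3) + d(Q(-4))) = -46*((-1/25 - ⅕*3) + (-3 + (1 - 1*(-4)))) = -46*((-1/25 - ⅗) + (-3 + (1 + 4))) = -46*(-16/25 + (-3 + 5)) = -46*(-16/25 + 2) = -46*34/25 = -1564/25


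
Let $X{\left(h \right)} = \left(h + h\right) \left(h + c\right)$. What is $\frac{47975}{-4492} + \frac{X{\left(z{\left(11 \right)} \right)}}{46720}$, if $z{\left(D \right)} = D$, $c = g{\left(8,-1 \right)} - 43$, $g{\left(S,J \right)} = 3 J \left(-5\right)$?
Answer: $- \frac{280384001}{26233280} \approx -10.688$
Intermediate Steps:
$g{\left(S,J \right)} = - 15 J$
$c = -28$ ($c = \left(-15\right) \left(-1\right) - 43 = 15 - 43 = -28$)
$X{\left(h \right)} = 2 h \left(-28 + h\right)$ ($X{\left(h \right)} = \left(h + h\right) \left(h - 28\right) = 2 h \left(-28 + h\right)$)
$\frac{47975}{-4492} + \frac{X{\left(z{\left(11 \right)} \right)}}{46720} = \frac{47975}{-4492} + \frac{2 \cdot 11 \left(-28 + 11\right)}{46720} = 47975 \left(- \frac{1}{4492}\right) + 2 \cdot 11 \left(-17\right) \frac{1}{46720} = - \frac{47975}{4492} - \frac{187}{23360} = - \frac{280384001}{26233280}$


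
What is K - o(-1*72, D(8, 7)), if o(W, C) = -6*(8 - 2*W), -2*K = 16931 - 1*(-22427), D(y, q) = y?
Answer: -18767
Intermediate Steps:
K = -19679 (K = -(16931 - 1*(-22427))/2 = -(16931 + 22427)/2 = -1/2*39358 = -19679)
o(W, C) = -48 + 12*W
K - o(-1*72, D(8, 7)) = -19679 - (-48 + 12*(-1*72)) = -19679 - (-48 + 12*(-72)) = -19679 - (-48 - 864) = -19679 - 1*(-912) = -19679 + 912 = -18767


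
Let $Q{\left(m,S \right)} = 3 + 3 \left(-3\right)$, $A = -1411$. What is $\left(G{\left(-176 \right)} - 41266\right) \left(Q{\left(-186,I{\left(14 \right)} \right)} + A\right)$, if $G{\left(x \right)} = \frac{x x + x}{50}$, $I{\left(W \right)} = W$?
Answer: $57601050$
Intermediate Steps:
$Q{\left(m,S \right)} = -6$ ($Q{\left(m,S \right)} = 3 - 9 = -6$)
$G{\left(x \right)} = \frac{x}{50} + \frac{x^{2}}{50}$ ($G{\left(x \right)} = \left(x^{2} + x\right) \frac{1}{50} = \left(x + x^{2}\right) \frac{1}{50} = \frac{x}{50} + \frac{x^{2}}{50}$)
$\left(G{\left(-176 \right)} - 41266\right) \left(Q{\left(-186,I{\left(14 \right)} \right)} + A\right) = \left(\frac{1}{50} \left(-176\right) \left(1 - 176\right) - 41266\right) \left(-6 - 1411\right) = \left(\frac{1}{50} \left(-176\right) \left(-175\right) - 41266\right) \left(-1417\right) = \left(616 - 41266\right) \left(-1417\right) = \left(-40650\right) \left(-1417\right) = 57601050$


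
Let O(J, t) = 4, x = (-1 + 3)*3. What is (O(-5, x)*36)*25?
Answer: 3600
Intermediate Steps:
x = 6 (x = 2*3 = 6)
(O(-5, x)*36)*25 = (4*36)*25 = 144*25 = 3600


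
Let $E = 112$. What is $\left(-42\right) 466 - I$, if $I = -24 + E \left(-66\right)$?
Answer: $-12156$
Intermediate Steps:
$I = -7416$ ($I = -24 + 112 \left(-66\right) = -24 - 7392 = -7416$)
$\left(-42\right) 466 - I = \left(-42\right) 466 - -7416 = -19572 + 7416 = -12156$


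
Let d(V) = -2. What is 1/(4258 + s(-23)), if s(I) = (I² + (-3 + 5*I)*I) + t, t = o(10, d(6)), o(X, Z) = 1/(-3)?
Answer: 3/22502 ≈ 0.00013332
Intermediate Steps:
o(X, Z) = -⅓
t = -⅓ ≈ -0.33333
s(I) = -⅓ + I² + I*(-3 + 5*I) (s(I) = (I² + (-3 + 5*I)*I) - ⅓ = (I² + I*(-3 + 5*I)) - ⅓ = -⅓ + I² + I*(-3 + 5*I))
1/(4258 + s(-23)) = 1/(4258 + (-⅓ - 3*(-23) + 6*(-23)²)) = 1/(4258 + (-⅓ + 69 + 6*529)) = 1/(4258 + (-⅓ + 69 + 3174)) = 1/(4258 + 9728/3) = 1/(22502/3) = 3/22502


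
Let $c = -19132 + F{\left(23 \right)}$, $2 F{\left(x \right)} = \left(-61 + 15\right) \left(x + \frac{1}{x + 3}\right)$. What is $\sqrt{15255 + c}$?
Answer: $\frac{3 i \sqrt{331006}}{26} \approx 66.384 i$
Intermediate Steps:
$F{\left(x \right)} = - 23 x - \frac{23}{3 + x}$ ($F{\left(x \right)} = \frac{\left(-61 + 15\right) \left(x + \frac{1}{x + 3}\right)}{2} = \frac{\left(-46\right) \left(x + \frac{1}{3 + x}\right)}{2} = \frac{- 46 x - \frac{46}{3 + x}}{2} = - 23 x - \frac{23}{3 + x}$)
$c = - \frac{511209}{26}$ ($c = -19132 + \frac{23 \left(-1 - 23^{2} - 69\right)}{3 + 23} = -19132 + \frac{23 \left(-1 - 529 - 69\right)}{26} = -19132 + 23 \cdot \frac{1}{26} \left(-1 - 529 - 69\right) = -19132 + 23 \cdot \frac{1}{26} \left(-599\right) = -19132 - \frac{13777}{26} = - \frac{511209}{26} \approx -19662.0$)
$\sqrt{15255 + c} = \sqrt{15255 - \frac{511209}{26}} = \sqrt{- \frac{114579}{26}} = \frac{3 i \sqrt{331006}}{26}$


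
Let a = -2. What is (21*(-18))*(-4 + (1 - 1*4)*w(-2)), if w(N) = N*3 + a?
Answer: -7560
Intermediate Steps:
w(N) = -2 + 3*N (w(N) = N*3 - 2 = 3*N - 2 = -2 + 3*N)
(21*(-18))*(-4 + (1 - 1*4)*w(-2)) = (21*(-18))*(-4 + (1 - 1*4)*(-2 + 3*(-2))) = -378*(-4 + (1 - 4)*(-2 - 6)) = -378*(-4 - 3*(-8)) = -378*(-4 + 24) = -378*20 = -7560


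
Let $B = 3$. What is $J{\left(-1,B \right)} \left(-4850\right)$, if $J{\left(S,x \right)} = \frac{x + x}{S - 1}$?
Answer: $14550$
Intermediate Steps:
$J{\left(S,x \right)} = \frac{2 x}{-1 + S}$
$J{\left(-1,B \right)} \left(-4850\right) = 2 \cdot 3 \frac{1}{-1 - 1} \left(-4850\right) = 2 \cdot 3 \frac{1}{-2} \left(-4850\right) = 2 \cdot 3 \left(- \frac{1}{2}\right) \left(-4850\right) = \left(-3\right) \left(-4850\right) = 14550$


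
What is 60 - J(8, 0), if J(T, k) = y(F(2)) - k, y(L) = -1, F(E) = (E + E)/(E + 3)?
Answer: 61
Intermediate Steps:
F(E) = 2*E/(3 + E) (F(E) = (2*E)/(3 + E) = 2*E/(3 + E))
J(T, k) = -1 - k
60 - J(8, 0) = 60 - (-1 - 1*0) = 60 - (-1 + 0) = 60 - 1*(-1) = 60 + 1 = 61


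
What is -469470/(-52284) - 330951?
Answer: -2883828769/8714 ≈ -3.3094e+5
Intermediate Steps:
-469470/(-52284) - 330951 = -469470*(-1/52284) - 330951 = 78245/8714 - 330951 = -2883828769/8714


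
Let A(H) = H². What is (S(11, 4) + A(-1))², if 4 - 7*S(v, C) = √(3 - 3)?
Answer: 121/49 ≈ 2.4694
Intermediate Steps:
S(v, C) = 4/7 (S(v, C) = 4/7 - √(3 - 3)/7 = 4/7 - √0/7 = 4/7 - ⅐*0 = 4/7 + 0 = 4/7)
(S(11, 4) + A(-1))² = (4/7 + (-1)²)² = (4/7 + 1)² = (11/7)² = 121/49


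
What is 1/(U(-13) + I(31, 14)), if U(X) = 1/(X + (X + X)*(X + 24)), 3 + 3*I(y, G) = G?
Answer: 897/3286 ≈ 0.27298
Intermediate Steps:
I(y, G) = -1 + G/3
U(X) = 1/(X + 2*X*(24 + X)) (U(X) = 1/(X + (2*X)*(24 + X)) = 1/(X + 2*X*(24 + X)))
1/(U(-13) + I(31, 14)) = 1/(1/((-13)*(49 + 2*(-13))) + (-1 + (⅓)*14)) = 1/(-1/(13*(49 - 26)) + (-1 + 14/3)) = 1/(-1/13/23 + 11/3) = 1/(-1/13*1/23 + 11/3) = 1/(-1/299 + 11/3) = 1/(3286/897) = 897/3286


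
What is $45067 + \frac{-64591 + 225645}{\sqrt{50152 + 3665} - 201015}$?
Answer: $\frac{303498138584921}{6734496068} - \frac{80527 \sqrt{53817}}{20203488204} \approx 45066.0$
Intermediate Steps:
$45067 + \frac{-64591 + 225645}{\sqrt{50152 + 3665} - 201015} = 45067 + \frac{161054}{\sqrt{53817} - 201015} = 45067 + \frac{161054}{-201015 + \sqrt{53817}}$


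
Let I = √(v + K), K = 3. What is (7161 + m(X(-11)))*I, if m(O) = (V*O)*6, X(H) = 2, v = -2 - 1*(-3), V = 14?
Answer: 14658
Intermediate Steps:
v = 1 (v = -2 + 3 = 1)
I = 2 (I = √(1 + 3) = √4 = 2)
m(O) = 84*O (m(O) = (14*O)*6 = 84*O)
(7161 + m(X(-11)))*I = (7161 + 84*2)*2 = (7161 + 168)*2 = 7329*2 = 14658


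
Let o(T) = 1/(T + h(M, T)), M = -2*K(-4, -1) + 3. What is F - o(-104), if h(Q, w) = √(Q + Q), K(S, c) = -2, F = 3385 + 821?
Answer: 22716658/5401 + √14/10802 ≈ 4206.0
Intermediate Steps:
F = 4206
M = 7 (M = -2*(-2) + 3 = 4 + 3 = 7)
h(Q, w) = √2*√Q (h(Q, w) = √(2*Q) = √2*√Q)
o(T) = 1/(T + √14) (o(T) = 1/(T + √2*√7) = 1/(T + √14))
F - o(-104) = 4206 - 1/(-104 + √14)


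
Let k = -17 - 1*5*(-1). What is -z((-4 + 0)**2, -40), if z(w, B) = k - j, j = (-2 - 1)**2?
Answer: 21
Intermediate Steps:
j = 9 (j = (-3)**2 = 9)
k = -12 (k = -17 - 5*(-1) = -17 - 1*(-5) = -17 + 5 = -12)
z(w, B) = -21 (z(w, B) = -12 - 1*9 = -12 - 9 = -21)
-z((-4 + 0)**2, -40) = -1*(-21) = 21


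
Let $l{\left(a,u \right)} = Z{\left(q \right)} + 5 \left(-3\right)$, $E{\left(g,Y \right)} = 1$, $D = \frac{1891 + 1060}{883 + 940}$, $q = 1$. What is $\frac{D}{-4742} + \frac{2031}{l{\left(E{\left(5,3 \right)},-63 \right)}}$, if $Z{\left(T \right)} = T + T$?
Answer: $- \frac{17557355009}{112380658} \approx -156.23$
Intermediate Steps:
$D = \frac{2951}{1823} \approx 1.6188$
$Z{\left(T \right)} = 2 T$
$l{\left(a,u \right)} = -13$ ($l{\left(a,u \right)} = 2 \cdot 1 + 5 \left(-3\right) = 2 - 15 = -13$)
$\frac{D}{-4742} + \frac{2031}{l{\left(E{\left(5,3 \right)},-63 \right)}} = \frac{2951}{1823 \left(-4742\right)} + \frac{2031}{-13} = \frac{2951}{1823} \left(- \frac{1}{4742}\right) + 2031 \left(- \frac{1}{13}\right) = - \frac{2951}{8644666} - \frac{2031}{13} = - \frac{17557355009}{112380658}$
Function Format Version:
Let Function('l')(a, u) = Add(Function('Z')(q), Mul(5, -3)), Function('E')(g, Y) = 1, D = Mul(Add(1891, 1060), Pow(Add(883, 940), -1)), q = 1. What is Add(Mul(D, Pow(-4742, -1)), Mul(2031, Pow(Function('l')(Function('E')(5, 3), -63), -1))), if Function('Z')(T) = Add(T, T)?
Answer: Rational(-17557355009, 112380658) ≈ -156.23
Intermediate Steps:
D = Rational(2951, 1823) (D = Mul(2951, Pow(1823, -1)) = Mul(2951, Rational(1, 1823)) = Rational(2951, 1823) ≈ 1.6188)
Function('Z')(T) = Mul(2, T)
Function('l')(a, u) = -13 (Function('l')(a, u) = Add(Mul(2, 1), Mul(5, -3)) = Add(2, -15) = -13)
Add(Mul(D, Pow(-4742, -1)), Mul(2031, Pow(Function('l')(Function('E')(5, 3), -63), -1))) = Add(Mul(Rational(2951, 1823), Pow(-4742, -1)), Mul(2031, Pow(-13, -1))) = Add(Mul(Rational(2951, 1823), Rational(-1, 4742)), Mul(2031, Rational(-1, 13))) = Add(Rational(-2951, 8644666), Rational(-2031, 13)) = Rational(-17557355009, 112380658)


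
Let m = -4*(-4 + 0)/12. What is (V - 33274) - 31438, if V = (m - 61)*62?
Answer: -205234/3 ≈ -68411.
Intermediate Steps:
m = 4/3 (m = -4*(-4)*(1/12) = 16*(1/12) = 4/3 ≈ 1.3333)
V = -11098/3 (V = (4/3 - 61)*62 = -179/3*62 = -11098/3 ≈ -3699.3)
(V - 33274) - 31438 = (-11098/3 - 33274) - 31438 = -110920/3 - 31438 = -205234/3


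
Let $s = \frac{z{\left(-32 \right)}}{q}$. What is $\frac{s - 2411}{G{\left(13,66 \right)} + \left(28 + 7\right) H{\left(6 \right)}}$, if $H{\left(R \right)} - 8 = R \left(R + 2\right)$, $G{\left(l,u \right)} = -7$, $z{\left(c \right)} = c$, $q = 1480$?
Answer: $- \frac{446039}{361305} \approx -1.2345$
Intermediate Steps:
$s = - \frac{4}{185}$ ($s = - \frac{32}{1480} = \left(-32\right) \frac{1}{1480} = - \frac{4}{185} \approx -0.021622$)
$H{\left(R \right)} = 8 + R \left(2 + R\right)$ ($H{\left(R \right)} = 8 + R \left(R + 2\right) = 8 + R \left(2 + R\right)$)
$\frac{s - 2411}{G{\left(13,66 \right)} + \left(28 + 7\right) H{\left(6 \right)}} = \frac{- \frac{4}{185} - 2411}{-7 + \left(28 + 7\right) \left(8 + 6^{2} + 2 \cdot 6\right)} = - \frac{446039}{185 \left(-7 + 35 \left(8 + 36 + 12\right)\right)} = - \frac{446039}{185 \left(-7 + 35 \cdot 56\right)} = - \frac{446039}{185 \left(-7 + 1960\right)} = - \frac{446039}{185 \cdot 1953} = \left(- \frac{446039}{185}\right) \frac{1}{1953} = - \frac{446039}{361305}$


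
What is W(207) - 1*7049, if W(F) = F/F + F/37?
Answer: -260569/37 ≈ -7042.4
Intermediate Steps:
W(F) = 1 + F/37 (W(F) = 1 + F*(1/37) = 1 + F/37)
W(207) - 1*7049 = (1 + (1/37)*207) - 1*7049 = (1 + 207/37) - 7049 = 244/37 - 7049 = -260569/37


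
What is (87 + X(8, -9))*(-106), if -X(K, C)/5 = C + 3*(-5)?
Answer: -21942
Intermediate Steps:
X(K, C) = 75 - 5*C (X(K, C) = -5*(C + 3*(-5)) = -5*(C - 15) = -5*(-15 + C) = 75 - 5*C)
(87 + X(8, -9))*(-106) = (87 + (75 - 5*(-9)))*(-106) = (87 + (75 + 45))*(-106) = (87 + 120)*(-106) = 207*(-106) = -21942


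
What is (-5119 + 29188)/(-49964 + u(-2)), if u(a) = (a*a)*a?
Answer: -24069/49972 ≈ -0.48165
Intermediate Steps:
u(a) = a³ (u(a) = a²*a = a³)
(-5119 + 29188)/(-49964 + u(-2)) = (-5119 + 29188)/(-49964 + (-2)³) = 24069/(-49964 - 8) = 24069/(-49972) = 24069*(-1/49972) = -24069/49972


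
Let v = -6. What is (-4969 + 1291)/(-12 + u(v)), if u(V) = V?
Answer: 613/3 ≈ 204.33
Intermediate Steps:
(-4969 + 1291)/(-12 + u(v)) = (-4969 + 1291)/(-12 - 6) = -3678/(-18) = -3678*(-1/18) = 613/3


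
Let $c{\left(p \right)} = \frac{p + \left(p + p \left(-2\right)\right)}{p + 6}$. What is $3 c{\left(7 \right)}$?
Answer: $0$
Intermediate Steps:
$c{\left(p \right)} = 0$ ($c{\left(p \right)} = \frac{p + \left(p - 2 p\right)}{6 + p} = \frac{p - p}{6 + p} = \frac{0}{6 + p} = 0$)
$3 c{\left(7 \right)} = 3 \cdot 0 = 0$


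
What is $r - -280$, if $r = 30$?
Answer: $310$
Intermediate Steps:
$r - -280 = 30 - -280 = 30 + 280 = 310$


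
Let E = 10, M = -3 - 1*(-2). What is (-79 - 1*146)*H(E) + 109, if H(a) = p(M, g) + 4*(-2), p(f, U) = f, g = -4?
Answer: 2134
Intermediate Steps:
M = -1 (M = -3 + 2 = -1)
H(a) = -9 (H(a) = -1 + 4*(-2) = -1 - 8 = -9)
(-79 - 1*146)*H(E) + 109 = (-79 - 1*146)*(-9) + 109 = (-79 - 146)*(-9) + 109 = -225*(-9) + 109 = 2025 + 109 = 2134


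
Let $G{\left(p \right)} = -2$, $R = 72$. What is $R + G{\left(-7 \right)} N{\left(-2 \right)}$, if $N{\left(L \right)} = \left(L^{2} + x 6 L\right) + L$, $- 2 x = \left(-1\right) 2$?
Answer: $92$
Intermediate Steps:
$x = 1$ ($x = - \frac{\left(-1\right) 2}{2} = \left(- \frac{1}{2}\right) \left(-2\right) = 1$)
$N{\left(L \right)} = L^{2} + 7 L$ ($N{\left(L \right)} = \left(L^{2} + 1 \cdot 6 L\right) + L = \left(L^{2} + 6 L\right) + L = L^{2} + 7 L$)
$R + G{\left(-7 \right)} N{\left(-2 \right)} = 72 - 2 \left(- 2 \left(7 - 2\right)\right) = 72 - 2 \left(\left(-2\right) 5\right) = 72 - -20 = 72 + 20 = 92$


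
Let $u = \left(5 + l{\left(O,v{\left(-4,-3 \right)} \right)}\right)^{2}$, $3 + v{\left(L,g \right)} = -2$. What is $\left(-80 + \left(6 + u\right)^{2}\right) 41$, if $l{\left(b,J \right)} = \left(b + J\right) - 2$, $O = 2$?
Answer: $-1804$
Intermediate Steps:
$v{\left(L,g \right)} = -5$ ($v{\left(L,g \right)} = -3 - 2 = -5$)
$l{\left(b,J \right)} = -2 + J + b$ ($l{\left(b,J \right)} = \left(J + b\right) - 2 = -2 + J + b$)
$u = 0$ ($u = \left(5 - 5\right)^{2} = 0^{2} = 0$)
$\left(-80 + \left(6 + u\right)^{2}\right) 41 = \left(-80 + \left(6 + 0\right)^{2}\right) 41 = \left(-80 + 6^{2}\right) 41 = \left(-80 + 36\right) 41 = \left(-44\right) 41 = -1804$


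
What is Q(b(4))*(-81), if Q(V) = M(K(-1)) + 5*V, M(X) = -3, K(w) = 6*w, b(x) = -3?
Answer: 1458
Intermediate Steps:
Q(V) = -3 + 5*V
Q(b(4))*(-81) = (-3 + 5*(-3))*(-81) = (-3 - 15)*(-81) = -18*(-81) = 1458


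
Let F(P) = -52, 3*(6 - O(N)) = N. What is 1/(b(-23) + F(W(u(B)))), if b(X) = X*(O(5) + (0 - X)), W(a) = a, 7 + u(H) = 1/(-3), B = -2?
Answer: -3/2042 ≈ -0.0014691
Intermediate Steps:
u(H) = -22/3 (u(H) = -7 + 1/(-3) = -7 - ⅓ = -22/3)
O(N) = 6 - N/3
b(X) = X*(13/3 - X) (b(X) = X*((6 - ⅓*5) + (0 - X)) = X*((6 - 5/3) - X) = X*(13/3 - X))
1/(b(-23) + F(W(u(B)))) = 1/((⅓)*(-23)*(13 - 3*(-23)) - 52) = 1/((⅓)*(-23)*(13 + 69) - 52) = 1/((⅓)*(-23)*82 - 52) = 1/(-1886/3 - 52) = 1/(-2042/3) = -3/2042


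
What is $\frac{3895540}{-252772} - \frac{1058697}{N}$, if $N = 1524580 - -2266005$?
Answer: $- \frac{33261027542}{2119809185} \approx -15.691$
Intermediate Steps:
$N = 3790585$ ($N = 1524580 + 2266005 = 3790585$)
$\frac{3895540}{-252772} - \frac{1058697}{N} = \frac{3895540}{-252772} - \frac{1058697}{3790585} = 3895540 \left(- \frac{1}{252772}\right) - \frac{9369}{33545} = - \frac{973885}{63193} - \frac{9369}{33545} = - \frac{33261027542}{2119809185}$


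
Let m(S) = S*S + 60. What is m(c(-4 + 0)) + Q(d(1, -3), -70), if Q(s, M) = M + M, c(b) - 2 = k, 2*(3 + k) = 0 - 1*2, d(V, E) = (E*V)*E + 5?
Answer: -76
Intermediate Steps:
d(V, E) = 5 + V*E² (d(V, E) = V*E² + 5 = 5 + V*E²)
k = -4 (k = -3 + (0 - 1*2)/2 = -3 + (0 - 2)/2 = -3 + (½)*(-2) = -3 - 1 = -4)
c(b) = -2 (c(b) = 2 - 4 = -2)
Q(s, M) = 2*M
m(S) = 60 + S² (m(S) = S² + 60 = 60 + S²)
m(c(-4 + 0)) + Q(d(1, -3), -70) = (60 + (-2)²) + 2*(-70) = (60 + 4) - 140 = 64 - 140 = -76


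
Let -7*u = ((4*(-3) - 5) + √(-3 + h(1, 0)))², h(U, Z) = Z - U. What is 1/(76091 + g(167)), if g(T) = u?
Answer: 232904/17712416033 - 119*I/70849664132 ≈ 1.3149e-5 - 1.6796e-9*I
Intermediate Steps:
u = -(-17 + 2*I)²/7 (u = -((4*(-3) - 5) + √(-3 + (0 - 1*1)))²/7 = -((-12 - 5) + √(-3 + (0 - 1)))²/7 = -(-17 + √(-3 - 1))²/7 = -(-17 + √(-4))²/7 = -(-17 + 2*I)²/7 ≈ -40.714 + 9.7143*I)
g(T) = -285/7 + 68*I/7
1/(76091 + g(167)) = 1/(76091 + (-285/7 + 68*I/7)) = 1/(532352/7 + 68*I/7) = 49*(532352/7 - 68*I/7)/283398656528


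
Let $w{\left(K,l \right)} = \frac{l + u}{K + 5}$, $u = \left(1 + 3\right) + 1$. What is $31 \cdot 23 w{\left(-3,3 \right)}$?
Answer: $2852$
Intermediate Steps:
$u = 5$ ($u = 4 + 1 = 5$)
$w{\left(K,l \right)} = \frac{5 + l}{5 + K}$ ($w{\left(K,l \right)} = \frac{l + 5}{K + 5} = \frac{5 + l}{5 + K}$)
$31 \cdot 23 w{\left(-3,3 \right)} = 31 \cdot 23 \frac{5 + 3}{5 - 3} = 713 \cdot \frac{1}{2} \cdot 8 = 713 \cdot 4 = 2852$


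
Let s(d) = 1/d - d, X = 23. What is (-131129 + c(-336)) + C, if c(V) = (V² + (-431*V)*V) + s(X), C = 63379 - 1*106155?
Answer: -1120541783/23 ≈ -4.8719e+7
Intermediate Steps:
C = -42776 (C = 63379 - 106155 = -42776)
c(V) = -528/23 - 430*V² (c(V) = (V² + (-431*V)*V) + (1/23 - 1*23) = (V² - 431*V²) + (1/23 - 23) = -430*V² - 528/23 = -528/23 - 430*V²)
(-131129 + c(-336)) + C = (-131129 + (-528/23 - 430*(-336)²)) - 42776 = (-131129 + (-528/23 - 430*112896)) - 42776 = (-131129 + (-528/23 - 48545280)) - 42776 = (-131129 - 1116541968/23) - 42776 = -1119557935/23 - 42776 = -1120541783/23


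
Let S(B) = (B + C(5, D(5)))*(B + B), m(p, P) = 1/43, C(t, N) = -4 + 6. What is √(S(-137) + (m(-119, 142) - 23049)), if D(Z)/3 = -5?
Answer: 2*√6444238/43 ≈ 118.07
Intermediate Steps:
D(Z) = -15 (D(Z) = 3*(-5) = -15)
C(t, N) = 2
m(p, P) = 1/43
S(B) = 2*B*(2 + B) (S(B) = (B + 2)*(B + B) = (2 + B)*(2*B) = 2*B*(2 + B))
√(S(-137) + (m(-119, 142) - 23049)) = √(2*(-137)*(2 - 137) + (1/43 - 23049)) = √(2*(-137)*(-135) - 991106/43) = √(36990 - 991106/43) = √(599464/43) = 2*√6444238/43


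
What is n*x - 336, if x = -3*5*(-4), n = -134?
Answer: -8376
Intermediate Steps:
x = 60 (x = -15*(-4) = 60)
n*x - 336 = -134*60 - 336 = -8040 - 336 = -8376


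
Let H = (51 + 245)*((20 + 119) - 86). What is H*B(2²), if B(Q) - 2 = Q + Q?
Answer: 156880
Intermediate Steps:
H = 15688 (H = 296*(139 - 86) = 296*53 = 15688)
B(Q) = 2 + 2*Q (B(Q) = 2 + (Q + Q) = 2 + 2*Q)
H*B(2²) = 15688*(2 + 2*2²) = 15688*(2 + 2*4) = 15688*(2 + 8) = 15688*10 = 156880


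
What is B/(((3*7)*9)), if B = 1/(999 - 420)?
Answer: 1/109431 ≈ 9.1382e-6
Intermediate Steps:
B = 1/579 ≈ 0.0017271
B/(((3*7)*9)) = 1/(579*(((3*7)*9))) = 1/(579*((21*9))) = (1/579)/189 = (1/579)*(1/189) = 1/109431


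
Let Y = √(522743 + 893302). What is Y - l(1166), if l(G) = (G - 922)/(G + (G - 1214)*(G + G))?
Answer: 122/55385 + √1416045 ≈ 1190.0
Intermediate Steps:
l(G) = (-922 + G)/(G + 2*G*(-1214 + G)) (l(G) = (-922 + G)/(G + (-1214 + G)*(2*G)) = (-922 + G)/(G + 2*G*(-1214 + G)))
Y = √1416045 ≈ 1190.0
Y - l(1166) = √1416045 - (-922 + 1166)/(1166*(-2427 + 2*1166)) = √1416045 - 244/(1166*(-2427 + 2332)) = √1416045 - 244/(1166*(-95)) = √1416045 - (-1)*244/(1166*95) = √1416045 - 1*(-122/55385) = √1416045 + 122/55385 = 122/55385 + √1416045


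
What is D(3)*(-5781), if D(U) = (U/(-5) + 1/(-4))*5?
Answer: 98277/4 ≈ 24569.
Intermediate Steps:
D(U) = -5/4 - U (D(U) = (U*(-⅕) + 1*(-¼))*5 = (-U/5 - ¼)*5 = (-¼ - U/5)*5 = -5/4 - U)
D(3)*(-5781) = (-5/4 - 1*3)*(-5781) = (-5/4 - 3)*(-5781) = -17/4*(-5781) = 98277/4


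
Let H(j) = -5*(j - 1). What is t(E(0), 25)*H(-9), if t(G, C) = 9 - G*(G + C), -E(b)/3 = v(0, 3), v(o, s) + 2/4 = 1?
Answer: 4425/2 ≈ 2212.5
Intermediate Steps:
v(o, s) = ½ (v(o, s) = -½ + 1 = ½)
E(b) = -3/2 (E(b) = -3*½ = -3/2)
t(G, C) = 9 - G*(C + G)
H(j) = 5 - 5*j (H(j) = -5*(-1 + j) = 5 - 5*j)
t(E(0), 25)*H(-9) = (9 - (-3/2)² - 1*25*(-3/2))*(5 - 5*(-9)) = (9 - 1*9/4 + 75/2)*(5 + 45) = (9 - 9/4 + 75/2)*50 = (177/4)*50 = 4425/2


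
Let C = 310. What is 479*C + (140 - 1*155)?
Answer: 148475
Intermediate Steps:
479*C + (140 - 1*155) = 479*310 + (140 - 1*155) = 148490 + (140 - 155) = 148490 - 15 = 148475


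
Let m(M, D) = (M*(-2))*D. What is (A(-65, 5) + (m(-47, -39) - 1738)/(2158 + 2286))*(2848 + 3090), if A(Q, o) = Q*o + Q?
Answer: -2580898258/1111 ≈ -2.3230e+6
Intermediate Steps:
m(M, D) = -2*D*M (m(M, D) = (-2*M)*D = -2*D*M)
A(Q, o) = Q + Q*o
(A(-65, 5) + (m(-47, -39) - 1738)/(2158 + 2286))*(2848 + 3090) = (-65*(1 + 5) + (-2*(-39)*(-47) - 1738)/(2158 + 2286))*(2848 + 3090) = (-65*6 + (-3666 - 1738)/4444)*5938 = (-390 - 5404*1/4444)*5938 = (-390 - 1351/1111)*5938 = -434641/1111*5938 = -2580898258/1111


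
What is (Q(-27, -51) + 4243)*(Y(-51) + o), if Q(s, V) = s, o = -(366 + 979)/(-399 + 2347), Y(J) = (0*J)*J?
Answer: -1417630/487 ≈ -2910.9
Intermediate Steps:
Y(J) = 0 (Y(J) = 0*J = 0)
o = -1345/1948 ≈ -0.69045
(Q(-27, -51) + 4243)*(Y(-51) + o) = (-27 + 4243)*(0 - 1345/1948) = 4216*(-1345/1948) = -1417630/487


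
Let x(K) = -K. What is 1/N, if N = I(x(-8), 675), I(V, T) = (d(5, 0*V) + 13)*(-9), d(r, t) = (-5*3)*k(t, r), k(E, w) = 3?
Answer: 1/288 ≈ 0.0034722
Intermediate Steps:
d(r, t) = -45 (d(r, t) = -5*3*3 = -15*3 = -45)
I(V, T) = 288 (I(V, T) = (-45 + 13)*(-9) = -32*(-9) = 288)
N = 288
1/N = 1/288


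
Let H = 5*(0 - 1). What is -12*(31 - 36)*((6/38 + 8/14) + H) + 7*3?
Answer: -31287/133 ≈ -235.24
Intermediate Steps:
H = -5 (H = 5*(-1) = -5)
-12*(31 - 36)*((6/38 + 8/14) + H) + 7*3 = -12*(31 - 36)*((6/38 + 8/14) - 5) + 7*3 = -(-60)*((6*(1/38) + 8*(1/14)) - 5) + 21 = -(-60)*((3/19 + 4/7) - 5) + 21 = -(-60)*(97/133 - 5) + 21 = -(-60)*(-568)/133 + 21 = -12*2840/133 + 21 = -34080/133 + 21 = -31287/133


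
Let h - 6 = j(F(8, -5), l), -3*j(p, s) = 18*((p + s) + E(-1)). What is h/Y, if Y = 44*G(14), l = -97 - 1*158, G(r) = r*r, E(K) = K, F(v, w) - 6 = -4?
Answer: 765/4312 ≈ 0.17741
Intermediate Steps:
F(v, w) = 2 (F(v, w) = 6 - 4 = 2)
G(r) = r²
l = -255 (l = -97 - 158 = -255)
j(p, s) = 6 - 6*p - 6*s (j(p, s) = -6*((p + s) - 1) = -6*(-1 + p + s) = -(-18 + 18*p + 18*s)/3 = 6 - 6*p - 6*s)
Y = 8624 (Y = 44*14² = 44*196 = 8624)
h = 1530 (h = 6 + (6 - 6*2 - 6*(-255)) = 6 + (6 - 12 + 1530) = 6 + 1524 = 1530)
h/Y = 1530/8624 = 1530*(1/8624) = 765/4312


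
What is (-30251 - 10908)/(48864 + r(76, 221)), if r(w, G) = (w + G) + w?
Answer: -41159/49237 ≈ -0.83594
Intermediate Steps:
r(w, G) = G + 2*w (r(w, G) = (G + w) + w = G + 2*w)
(-30251 - 10908)/(48864 + r(76, 221)) = (-30251 - 10908)/(48864 + (221 + 2*76)) = -41159/(48864 + (221 + 152)) = -41159/(48864 + 373) = -41159/49237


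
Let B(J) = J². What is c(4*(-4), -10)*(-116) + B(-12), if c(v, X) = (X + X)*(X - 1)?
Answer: -25376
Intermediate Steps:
c(v, X) = 2*X*(-1 + X) (c(v, X) = (2*X)*(-1 + X) = 2*X*(-1 + X))
c(4*(-4), -10)*(-116) + B(-12) = (2*(-10)*(-1 - 10))*(-116) + (-12)² = (2*(-10)*(-11))*(-116) + 144 = 220*(-116) + 144 = -25520 + 144 = -25376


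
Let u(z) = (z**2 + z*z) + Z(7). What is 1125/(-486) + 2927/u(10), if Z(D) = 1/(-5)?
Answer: 8215/666 ≈ 12.335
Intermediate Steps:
Z(D) = -1/5
u(z) = -1/5 + 2*z**2 (u(z) = (z**2 + z*z) - 1/5 = (z**2 + z**2) - 1/5 = 2*z**2 - 1/5 = -1/5 + 2*z**2)
1125/(-486) + 2927/u(10) = 1125/(-486) + 2927/(-1/5 + 2*10**2) = 1125*(-1/486) + 2927/(-1/5 + 2*100) = -125/54 + 2927/(-1/5 + 200) = -125/54 + 2927/(999/5) = -125/54 + 2927*(5/999) = -125/54 + 14635/999 = 8215/666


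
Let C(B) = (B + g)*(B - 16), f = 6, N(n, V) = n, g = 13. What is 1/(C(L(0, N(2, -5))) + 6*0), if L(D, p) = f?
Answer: -1/190 ≈ -0.0052632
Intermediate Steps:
L(D, p) = 6
C(B) = (-16 + B)*(13 + B) (C(B) = (B + 13)*(B - 16) = (13 + B)*(-16 + B) = (-16 + B)*(13 + B))
1/(C(L(0, N(2, -5))) + 6*0) = 1/((-208 + 6**2 - 3*6) + 6*0) = 1/((-208 + 36 - 18) + 0) = 1/(-190 + 0) = 1/(-190) = -1/190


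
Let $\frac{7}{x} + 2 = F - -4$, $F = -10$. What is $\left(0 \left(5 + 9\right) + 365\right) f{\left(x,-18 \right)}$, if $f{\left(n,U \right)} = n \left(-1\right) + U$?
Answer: $- \frac{50005}{8} \approx -6250.6$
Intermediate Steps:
$x = - \frac{7}{8}$ ($x = \frac{7}{-2 - 6} = \frac{7}{-8} = 7 \left(- \frac{1}{8}\right) = - \frac{7}{8} \approx -0.875$)
$f{\left(n,U \right)} = U - n$ ($f{\left(n,U \right)} = - n + U = U - n$)
$\left(0 \left(5 + 9\right) + 365\right) f{\left(x,-18 \right)} = \left(0 \left(5 + 9\right) + 365\right) \left(-18 - - \frac{7}{8}\right) = \left(0 \cdot 14 + 365\right) \left(-18 + \frac{7}{8}\right) = \left(0 + 365\right) \left(- \frac{137}{8}\right) = 365 \left(- \frac{137}{8}\right) = - \frac{50005}{8}$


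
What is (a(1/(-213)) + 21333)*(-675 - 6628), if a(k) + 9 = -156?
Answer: -154589904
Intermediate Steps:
a(k) = -165 (a(k) = -9 - 156 = -165)
(a(1/(-213)) + 21333)*(-675 - 6628) = (-165 + 21333)*(-675 - 6628) = 21168*(-7303) = -154589904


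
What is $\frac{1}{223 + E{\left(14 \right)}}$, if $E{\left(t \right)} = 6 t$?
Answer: $\frac{1}{307} \approx 0.0032573$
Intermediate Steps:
$\frac{1}{223 + E{\left(14 \right)}} = \frac{1}{223 + 6 \cdot 14} = \frac{1}{223 + 84} = \frac{1}{307}$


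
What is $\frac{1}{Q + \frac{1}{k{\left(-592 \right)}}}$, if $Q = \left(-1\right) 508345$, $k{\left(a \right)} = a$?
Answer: $- \frac{592}{300940241} \approx -1.9672 \cdot 10^{-6}$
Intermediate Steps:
$Q = -508345$
$\frac{1}{Q + \frac{1}{k{\left(-592 \right)}}} = \frac{1}{-508345 + \frac{1}{-592}} = \frac{1}{-508345 - \frac{1}{592}} = \frac{1}{- \frac{300940241}{592}} = - \frac{592}{300940241}$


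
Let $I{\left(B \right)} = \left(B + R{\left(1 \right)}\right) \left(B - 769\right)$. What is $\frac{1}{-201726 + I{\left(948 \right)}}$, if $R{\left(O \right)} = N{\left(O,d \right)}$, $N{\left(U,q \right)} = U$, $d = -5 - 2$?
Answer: $- \frac{1}{31855} \approx -3.1392 \cdot 10^{-5}$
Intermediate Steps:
$d = -7$ ($d = -5 - 2 = -7$)
$R{\left(O \right)} = O$
$I{\left(B \right)} = \left(1 + B\right) \left(-769 + B\right)$ ($I{\left(B \right)} = \left(B + 1\right) \left(B - 769\right) = \left(1 + B\right) \left(-769 + B\right)$)
$\frac{1}{-201726 + I{\left(948 \right)}} = \frac{1}{-201726 - \left(728833 - 898704\right)} = \frac{1}{-201726 - -169871} = \frac{1}{-201726 + 169871} = \frac{1}{-31855} = - \frac{1}{31855}$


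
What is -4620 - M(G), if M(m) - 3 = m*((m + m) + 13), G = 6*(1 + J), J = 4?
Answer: -6813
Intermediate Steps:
G = 30 (G = 6*(1 + 4) = 6*5 = 30)
M(m) = 3 + m*(13 + 2*m) (M(m) = 3 + m*((m + m) + 13) = 3 + m*(2*m + 13) = 3 + m*(13 + 2*m))
-4620 - M(G) = -4620 - (3 + 2*30² + 13*30) = -4620 - (3 + 2*900 + 390) = -4620 - (3 + 1800 + 390) = -4620 - 1*2193 = -4620 - 2193 = -6813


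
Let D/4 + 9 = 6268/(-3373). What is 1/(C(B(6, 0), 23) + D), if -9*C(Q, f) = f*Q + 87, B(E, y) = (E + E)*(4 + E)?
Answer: -10119/3640477 ≈ -0.0027796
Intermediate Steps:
D = -146500/3373 (D = -36 + 4*(6268/(-3373)) = -36 + 4*(6268*(-1/3373)) = -36 + 4*(-6268/3373) = -36 - 25072/3373 = -146500/3373 ≈ -43.433)
B(E, y) = 2*E*(4 + E) (B(E, y) = (2*E)*(4 + E) = 2*E*(4 + E))
C(Q, f) = -29/3 - Q*f/9 (C(Q, f) = -(f*Q + 87)/9 = -(Q*f + 87)/9 = -(87 + Q*f)/9 = -29/3 - Q*f/9)
1/(C(B(6, 0), 23) + D) = 1/((-29/3 - ⅑*2*6*(4 + 6)*23) - 146500/3373) = 1/((-29/3 - ⅑*2*6*10*23) - 146500/3373) = 1/((-29/3 - ⅑*120*23) - 146500/3373) = 1/((-29/3 - 920/3) - 146500/3373) = 1/(-949/3 - 146500/3373) = 1/(-3640477/10119) = -10119/3640477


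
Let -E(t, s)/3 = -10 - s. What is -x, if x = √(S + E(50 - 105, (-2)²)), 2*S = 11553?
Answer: -3*√2586/2 ≈ -76.279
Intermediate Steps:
S = 11553/2 (S = (½)*11553 = 11553/2 ≈ 5776.5)
E(t, s) = 30 + 3*s (E(t, s) = -3*(-10 - s) = 30 + 3*s)
x = 3*√2586/2 (x = √(11553/2 + (30 + 3*(-2)²)) = √(11553/2 + (30 + 3*4)) = √(11553/2 + (30 + 12)) = √(11553/2 + 42) = √(11637/2) = 3*√2586/2 ≈ 76.279)
-x = -3*√2586/2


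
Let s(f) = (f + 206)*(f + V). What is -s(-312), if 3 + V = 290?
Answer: -2650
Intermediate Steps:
V = 287 (V = -3 + 290 = 287)
s(f) = (206 + f)*(287 + f) (s(f) = (f + 206)*(f + 287) = (206 + f)*(287 + f))
-s(-312) = -(59122 + (-312)² + 493*(-312)) = -(59122 + 97344 - 153816) = -1*2650 = -2650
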